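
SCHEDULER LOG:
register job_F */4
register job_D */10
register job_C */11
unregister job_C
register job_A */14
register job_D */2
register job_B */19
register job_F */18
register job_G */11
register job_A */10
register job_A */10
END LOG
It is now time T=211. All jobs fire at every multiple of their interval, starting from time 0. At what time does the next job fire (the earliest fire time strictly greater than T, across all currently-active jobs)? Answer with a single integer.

Op 1: register job_F */4 -> active={job_F:*/4}
Op 2: register job_D */10 -> active={job_D:*/10, job_F:*/4}
Op 3: register job_C */11 -> active={job_C:*/11, job_D:*/10, job_F:*/4}
Op 4: unregister job_C -> active={job_D:*/10, job_F:*/4}
Op 5: register job_A */14 -> active={job_A:*/14, job_D:*/10, job_F:*/4}
Op 6: register job_D */2 -> active={job_A:*/14, job_D:*/2, job_F:*/4}
Op 7: register job_B */19 -> active={job_A:*/14, job_B:*/19, job_D:*/2, job_F:*/4}
Op 8: register job_F */18 -> active={job_A:*/14, job_B:*/19, job_D:*/2, job_F:*/18}
Op 9: register job_G */11 -> active={job_A:*/14, job_B:*/19, job_D:*/2, job_F:*/18, job_G:*/11}
Op 10: register job_A */10 -> active={job_A:*/10, job_B:*/19, job_D:*/2, job_F:*/18, job_G:*/11}
Op 11: register job_A */10 -> active={job_A:*/10, job_B:*/19, job_D:*/2, job_F:*/18, job_G:*/11}
  job_A: interval 10, next fire after T=211 is 220
  job_B: interval 19, next fire after T=211 is 228
  job_D: interval 2, next fire after T=211 is 212
  job_F: interval 18, next fire after T=211 is 216
  job_G: interval 11, next fire after T=211 is 220
Earliest fire time = 212 (job job_D)

Answer: 212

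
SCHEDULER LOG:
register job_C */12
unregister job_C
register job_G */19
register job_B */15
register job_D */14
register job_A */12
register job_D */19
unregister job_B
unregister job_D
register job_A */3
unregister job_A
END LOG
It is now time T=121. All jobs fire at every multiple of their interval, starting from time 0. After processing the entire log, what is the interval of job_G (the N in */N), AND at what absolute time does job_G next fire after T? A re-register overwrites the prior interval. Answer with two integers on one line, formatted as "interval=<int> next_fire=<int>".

Op 1: register job_C */12 -> active={job_C:*/12}
Op 2: unregister job_C -> active={}
Op 3: register job_G */19 -> active={job_G:*/19}
Op 4: register job_B */15 -> active={job_B:*/15, job_G:*/19}
Op 5: register job_D */14 -> active={job_B:*/15, job_D:*/14, job_G:*/19}
Op 6: register job_A */12 -> active={job_A:*/12, job_B:*/15, job_D:*/14, job_G:*/19}
Op 7: register job_D */19 -> active={job_A:*/12, job_B:*/15, job_D:*/19, job_G:*/19}
Op 8: unregister job_B -> active={job_A:*/12, job_D:*/19, job_G:*/19}
Op 9: unregister job_D -> active={job_A:*/12, job_G:*/19}
Op 10: register job_A */3 -> active={job_A:*/3, job_G:*/19}
Op 11: unregister job_A -> active={job_G:*/19}
Final interval of job_G = 19
Next fire of job_G after T=121: (121//19+1)*19 = 133

Answer: interval=19 next_fire=133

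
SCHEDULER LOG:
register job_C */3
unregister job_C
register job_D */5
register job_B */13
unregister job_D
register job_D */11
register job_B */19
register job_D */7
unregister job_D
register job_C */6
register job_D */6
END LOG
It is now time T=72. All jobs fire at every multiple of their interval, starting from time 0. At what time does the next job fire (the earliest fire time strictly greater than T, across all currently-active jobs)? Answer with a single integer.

Answer: 76

Derivation:
Op 1: register job_C */3 -> active={job_C:*/3}
Op 2: unregister job_C -> active={}
Op 3: register job_D */5 -> active={job_D:*/5}
Op 4: register job_B */13 -> active={job_B:*/13, job_D:*/5}
Op 5: unregister job_D -> active={job_B:*/13}
Op 6: register job_D */11 -> active={job_B:*/13, job_D:*/11}
Op 7: register job_B */19 -> active={job_B:*/19, job_D:*/11}
Op 8: register job_D */7 -> active={job_B:*/19, job_D:*/7}
Op 9: unregister job_D -> active={job_B:*/19}
Op 10: register job_C */6 -> active={job_B:*/19, job_C:*/6}
Op 11: register job_D */6 -> active={job_B:*/19, job_C:*/6, job_D:*/6}
  job_B: interval 19, next fire after T=72 is 76
  job_C: interval 6, next fire after T=72 is 78
  job_D: interval 6, next fire after T=72 is 78
Earliest fire time = 76 (job job_B)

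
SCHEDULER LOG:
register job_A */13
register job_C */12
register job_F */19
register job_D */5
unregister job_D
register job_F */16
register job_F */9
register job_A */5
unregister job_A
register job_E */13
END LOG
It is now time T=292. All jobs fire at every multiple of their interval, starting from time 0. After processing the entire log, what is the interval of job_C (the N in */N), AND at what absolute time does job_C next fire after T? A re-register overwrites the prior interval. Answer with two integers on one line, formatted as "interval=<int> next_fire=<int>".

Op 1: register job_A */13 -> active={job_A:*/13}
Op 2: register job_C */12 -> active={job_A:*/13, job_C:*/12}
Op 3: register job_F */19 -> active={job_A:*/13, job_C:*/12, job_F:*/19}
Op 4: register job_D */5 -> active={job_A:*/13, job_C:*/12, job_D:*/5, job_F:*/19}
Op 5: unregister job_D -> active={job_A:*/13, job_C:*/12, job_F:*/19}
Op 6: register job_F */16 -> active={job_A:*/13, job_C:*/12, job_F:*/16}
Op 7: register job_F */9 -> active={job_A:*/13, job_C:*/12, job_F:*/9}
Op 8: register job_A */5 -> active={job_A:*/5, job_C:*/12, job_F:*/9}
Op 9: unregister job_A -> active={job_C:*/12, job_F:*/9}
Op 10: register job_E */13 -> active={job_C:*/12, job_E:*/13, job_F:*/9}
Final interval of job_C = 12
Next fire of job_C after T=292: (292//12+1)*12 = 300

Answer: interval=12 next_fire=300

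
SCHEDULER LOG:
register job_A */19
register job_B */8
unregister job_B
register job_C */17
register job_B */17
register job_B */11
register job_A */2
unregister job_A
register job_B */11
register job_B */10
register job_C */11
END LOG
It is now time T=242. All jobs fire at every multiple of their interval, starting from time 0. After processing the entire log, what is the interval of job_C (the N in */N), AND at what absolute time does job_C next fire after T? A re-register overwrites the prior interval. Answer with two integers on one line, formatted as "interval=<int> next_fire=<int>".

Answer: interval=11 next_fire=253

Derivation:
Op 1: register job_A */19 -> active={job_A:*/19}
Op 2: register job_B */8 -> active={job_A:*/19, job_B:*/8}
Op 3: unregister job_B -> active={job_A:*/19}
Op 4: register job_C */17 -> active={job_A:*/19, job_C:*/17}
Op 5: register job_B */17 -> active={job_A:*/19, job_B:*/17, job_C:*/17}
Op 6: register job_B */11 -> active={job_A:*/19, job_B:*/11, job_C:*/17}
Op 7: register job_A */2 -> active={job_A:*/2, job_B:*/11, job_C:*/17}
Op 8: unregister job_A -> active={job_B:*/11, job_C:*/17}
Op 9: register job_B */11 -> active={job_B:*/11, job_C:*/17}
Op 10: register job_B */10 -> active={job_B:*/10, job_C:*/17}
Op 11: register job_C */11 -> active={job_B:*/10, job_C:*/11}
Final interval of job_C = 11
Next fire of job_C after T=242: (242//11+1)*11 = 253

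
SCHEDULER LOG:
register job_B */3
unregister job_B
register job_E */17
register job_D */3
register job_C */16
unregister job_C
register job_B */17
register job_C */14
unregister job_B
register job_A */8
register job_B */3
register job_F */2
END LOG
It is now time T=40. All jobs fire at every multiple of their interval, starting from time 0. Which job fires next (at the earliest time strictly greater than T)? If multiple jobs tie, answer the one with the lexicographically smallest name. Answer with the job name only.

Answer: job_B

Derivation:
Op 1: register job_B */3 -> active={job_B:*/3}
Op 2: unregister job_B -> active={}
Op 3: register job_E */17 -> active={job_E:*/17}
Op 4: register job_D */3 -> active={job_D:*/3, job_E:*/17}
Op 5: register job_C */16 -> active={job_C:*/16, job_D:*/3, job_E:*/17}
Op 6: unregister job_C -> active={job_D:*/3, job_E:*/17}
Op 7: register job_B */17 -> active={job_B:*/17, job_D:*/3, job_E:*/17}
Op 8: register job_C */14 -> active={job_B:*/17, job_C:*/14, job_D:*/3, job_E:*/17}
Op 9: unregister job_B -> active={job_C:*/14, job_D:*/3, job_E:*/17}
Op 10: register job_A */8 -> active={job_A:*/8, job_C:*/14, job_D:*/3, job_E:*/17}
Op 11: register job_B */3 -> active={job_A:*/8, job_B:*/3, job_C:*/14, job_D:*/3, job_E:*/17}
Op 12: register job_F */2 -> active={job_A:*/8, job_B:*/3, job_C:*/14, job_D:*/3, job_E:*/17, job_F:*/2}
  job_A: interval 8, next fire after T=40 is 48
  job_B: interval 3, next fire after T=40 is 42
  job_C: interval 14, next fire after T=40 is 42
  job_D: interval 3, next fire after T=40 is 42
  job_E: interval 17, next fire after T=40 is 51
  job_F: interval 2, next fire after T=40 is 42
Earliest = 42, winner (lex tiebreak) = job_B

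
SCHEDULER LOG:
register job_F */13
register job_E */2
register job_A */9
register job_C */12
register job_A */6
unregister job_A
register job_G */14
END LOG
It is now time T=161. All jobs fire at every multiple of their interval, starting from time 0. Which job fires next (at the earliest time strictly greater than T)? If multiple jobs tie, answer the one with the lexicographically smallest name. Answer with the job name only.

Op 1: register job_F */13 -> active={job_F:*/13}
Op 2: register job_E */2 -> active={job_E:*/2, job_F:*/13}
Op 3: register job_A */9 -> active={job_A:*/9, job_E:*/2, job_F:*/13}
Op 4: register job_C */12 -> active={job_A:*/9, job_C:*/12, job_E:*/2, job_F:*/13}
Op 5: register job_A */6 -> active={job_A:*/6, job_C:*/12, job_E:*/2, job_F:*/13}
Op 6: unregister job_A -> active={job_C:*/12, job_E:*/2, job_F:*/13}
Op 7: register job_G */14 -> active={job_C:*/12, job_E:*/2, job_F:*/13, job_G:*/14}
  job_C: interval 12, next fire after T=161 is 168
  job_E: interval 2, next fire after T=161 is 162
  job_F: interval 13, next fire after T=161 is 169
  job_G: interval 14, next fire after T=161 is 168
Earliest = 162, winner (lex tiebreak) = job_E

Answer: job_E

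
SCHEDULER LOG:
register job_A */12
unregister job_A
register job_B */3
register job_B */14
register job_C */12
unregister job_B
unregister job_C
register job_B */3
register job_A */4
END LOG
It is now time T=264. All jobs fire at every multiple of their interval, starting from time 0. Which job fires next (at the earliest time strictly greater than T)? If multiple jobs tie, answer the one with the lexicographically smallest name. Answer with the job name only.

Op 1: register job_A */12 -> active={job_A:*/12}
Op 2: unregister job_A -> active={}
Op 3: register job_B */3 -> active={job_B:*/3}
Op 4: register job_B */14 -> active={job_B:*/14}
Op 5: register job_C */12 -> active={job_B:*/14, job_C:*/12}
Op 6: unregister job_B -> active={job_C:*/12}
Op 7: unregister job_C -> active={}
Op 8: register job_B */3 -> active={job_B:*/3}
Op 9: register job_A */4 -> active={job_A:*/4, job_B:*/3}
  job_A: interval 4, next fire after T=264 is 268
  job_B: interval 3, next fire after T=264 is 267
Earliest = 267, winner (lex tiebreak) = job_B

Answer: job_B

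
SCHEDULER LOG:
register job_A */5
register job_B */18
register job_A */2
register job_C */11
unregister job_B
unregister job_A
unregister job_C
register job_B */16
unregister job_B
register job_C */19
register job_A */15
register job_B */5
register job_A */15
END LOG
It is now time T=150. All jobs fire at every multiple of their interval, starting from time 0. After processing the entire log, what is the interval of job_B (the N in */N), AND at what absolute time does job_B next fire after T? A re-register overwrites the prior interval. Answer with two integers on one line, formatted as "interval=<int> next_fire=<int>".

Answer: interval=5 next_fire=155

Derivation:
Op 1: register job_A */5 -> active={job_A:*/5}
Op 2: register job_B */18 -> active={job_A:*/5, job_B:*/18}
Op 3: register job_A */2 -> active={job_A:*/2, job_B:*/18}
Op 4: register job_C */11 -> active={job_A:*/2, job_B:*/18, job_C:*/11}
Op 5: unregister job_B -> active={job_A:*/2, job_C:*/11}
Op 6: unregister job_A -> active={job_C:*/11}
Op 7: unregister job_C -> active={}
Op 8: register job_B */16 -> active={job_B:*/16}
Op 9: unregister job_B -> active={}
Op 10: register job_C */19 -> active={job_C:*/19}
Op 11: register job_A */15 -> active={job_A:*/15, job_C:*/19}
Op 12: register job_B */5 -> active={job_A:*/15, job_B:*/5, job_C:*/19}
Op 13: register job_A */15 -> active={job_A:*/15, job_B:*/5, job_C:*/19}
Final interval of job_B = 5
Next fire of job_B after T=150: (150//5+1)*5 = 155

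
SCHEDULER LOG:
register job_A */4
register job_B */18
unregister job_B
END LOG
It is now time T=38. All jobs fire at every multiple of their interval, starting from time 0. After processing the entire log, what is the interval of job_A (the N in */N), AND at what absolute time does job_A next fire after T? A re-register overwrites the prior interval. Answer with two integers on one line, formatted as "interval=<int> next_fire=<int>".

Answer: interval=4 next_fire=40

Derivation:
Op 1: register job_A */4 -> active={job_A:*/4}
Op 2: register job_B */18 -> active={job_A:*/4, job_B:*/18}
Op 3: unregister job_B -> active={job_A:*/4}
Final interval of job_A = 4
Next fire of job_A after T=38: (38//4+1)*4 = 40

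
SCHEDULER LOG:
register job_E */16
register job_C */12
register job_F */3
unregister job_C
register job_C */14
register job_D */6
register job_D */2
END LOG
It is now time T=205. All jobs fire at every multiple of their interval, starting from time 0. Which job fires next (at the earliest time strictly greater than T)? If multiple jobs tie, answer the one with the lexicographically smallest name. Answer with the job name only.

Answer: job_D

Derivation:
Op 1: register job_E */16 -> active={job_E:*/16}
Op 2: register job_C */12 -> active={job_C:*/12, job_E:*/16}
Op 3: register job_F */3 -> active={job_C:*/12, job_E:*/16, job_F:*/3}
Op 4: unregister job_C -> active={job_E:*/16, job_F:*/3}
Op 5: register job_C */14 -> active={job_C:*/14, job_E:*/16, job_F:*/3}
Op 6: register job_D */6 -> active={job_C:*/14, job_D:*/6, job_E:*/16, job_F:*/3}
Op 7: register job_D */2 -> active={job_C:*/14, job_D:*/2, job_E:*/16, job_F:*/3}
  job_C: interval 14, next fire after T=205 is 210
  job_D: interval 2, next fire after T=205 is 206
  job_E: interval 16, next fire after T=205 is 208
  job_F: interval 3, next fire after T=205 is 207
Earliest = 206, winner (lex tiebreak) = job_D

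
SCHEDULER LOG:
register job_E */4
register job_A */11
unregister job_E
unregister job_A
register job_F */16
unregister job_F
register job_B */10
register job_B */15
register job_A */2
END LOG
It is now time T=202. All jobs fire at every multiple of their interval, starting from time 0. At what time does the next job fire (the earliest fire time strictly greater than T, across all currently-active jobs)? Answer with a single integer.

Answer: 204

Derivation:
Op 1: register job_E */4 -> active={job_E:*/4}
Op 2: register job_A */11 -> active={job_A:*/11, job_E:*/4}
Op 3: unregister job_E -> active={job_A:*/11}
Op 4: unregister job_A -> active={}
Op 5: register job_F */16 -> active={job_F:*/16}
Op 6: unregister job_F -> active={}
Op 7: register job_B */10 -> active={job_B:*/10}
Op 8: register job_B */15 -> active={job_B:*/15}
Op 9: register job_A */2 -> active={job_A:*/2, job_B:*/15}
  job_A: interval 2, next fire after T=202 is 204
  job_B: interval 15, next fire after T=202 is 210
Earliest fire time = 204 (job job_A)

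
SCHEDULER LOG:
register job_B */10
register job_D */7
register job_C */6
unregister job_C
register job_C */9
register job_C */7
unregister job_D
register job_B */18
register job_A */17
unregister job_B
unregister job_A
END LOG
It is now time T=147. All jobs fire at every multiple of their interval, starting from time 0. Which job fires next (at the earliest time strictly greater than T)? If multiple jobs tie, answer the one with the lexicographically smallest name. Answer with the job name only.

Op 1: register job_B */10 -> active={job_B:*/10}
Op 2: register job_D */7 -> active={job_B:*/10, job_D:*/7}
Op 3: register job_C */6 -> active={job_B:*/10, job_C:*/6, job_D:*/7}
Op 4: unregister job_C -> active={job_B:*/10, job_D:*/7}
Op 5: register job_C */9 -> active={job_B:*/10, job_C:*/9, job_D:*/7}
Op 6: register job_C */7 -> active={job_B:*/10, job_C:*/7, job_D:*/7}
Op 7: unregister job_D -> active={job_B:*/10, job_C:*/7}
Op 8: register job_B */18 -> active={job_B:*/18, job_C:*/7}
Op 9: register job_A */17 -> active={job_A:*/17, job_B:*/18, job_C:*/7}
Op 10: unregister job_B -> active={job_A:*/17, job_C:*/7}
Op 11: unregister job_A -> active={job_C:*/7}
  job_C: interval 7, next fire after T=147 is 154
Earliest = 154, winner (lex tiebreak) = job_C

Answer: job_C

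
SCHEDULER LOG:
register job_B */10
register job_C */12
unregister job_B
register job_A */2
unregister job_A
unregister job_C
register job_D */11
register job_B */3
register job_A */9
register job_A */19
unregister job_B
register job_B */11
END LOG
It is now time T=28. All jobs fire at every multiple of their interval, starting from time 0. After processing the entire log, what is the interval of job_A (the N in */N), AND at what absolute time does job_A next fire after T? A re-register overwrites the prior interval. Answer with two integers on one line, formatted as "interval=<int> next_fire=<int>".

Answer: interval=19 next_fire=38

Derivation:
Op 1: register job_B */10 -> active={job_B:*/10}
Op 2: register job_C */12 -> active={job_B:*/10, job_C:*/12}
Op 3: unregister job_B -> active={job_C:*/12}
Op 4: register job_A */2 -> active={job_A:*/2, job_C:*/12}
Op 5: unregister job_A -> active={job_C:*/12}
Op 6: unregister job_C -> active={}
Op 7: register job_D */11 -> active={job_D:*/11}
Op 8: register job_B */3 -> active={job_B:*/3, job_D:*/11}
Op 9: register job_A */9 -> active={job_A:*/9, job_B:*/3, job_D:*/11}
Op 10: register job_A */19 -> active={job_A:*/19, job_B:*/3, job_D:*/11}
Op 11: unregister job_B -> active={job_A:*/19, job_D:*/11}
Op 12: register job_B */11 -> active={job_A:*/19, job_B:*/11, job_D:*/11}
Final interval of job_A = 19
Next fire of job_A after T=28: (28//19+1)*19 = 38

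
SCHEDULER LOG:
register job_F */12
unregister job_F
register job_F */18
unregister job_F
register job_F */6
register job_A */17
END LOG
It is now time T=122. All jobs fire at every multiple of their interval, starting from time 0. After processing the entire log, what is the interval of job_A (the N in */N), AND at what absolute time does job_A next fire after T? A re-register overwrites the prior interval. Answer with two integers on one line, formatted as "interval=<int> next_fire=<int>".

Answer: interval=17 next_fire=136

Derivation:
Op 1: register job_F */12 -> active={job_F:*/12}
Op 2: unregister job_F -> active={}
Op 3: register job_F */18 -> active={job_F:*/18}
Op 4: unregister job_F -> active={}
Op 5: register job_F */6 -> active={job_F:*/6}
Op 6: register job_A */17 -> active={job_A:*/17, job_F:*/6}
Final interval of job_A = 17
Next fire of job_A after T=122: (122//17+1)*17 = 136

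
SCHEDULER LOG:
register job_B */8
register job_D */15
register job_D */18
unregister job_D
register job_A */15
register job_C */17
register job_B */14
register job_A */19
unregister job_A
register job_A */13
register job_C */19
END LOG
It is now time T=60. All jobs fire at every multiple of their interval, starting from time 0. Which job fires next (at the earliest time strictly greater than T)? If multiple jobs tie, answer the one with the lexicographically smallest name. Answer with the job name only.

Op 1: register job_B */8 -> active={job_B:*/8}
Op 2: register job_D */15 -> active={job_B:*/8, job_D:*/15}
Op 3: register job_D */18 -> active={job_B:*/8, job_D:*/18}
Op 4: unregister job_D -> active={job_B:*/8}
Op 5: register job_A */15 -> active={job_A:*/15, job_B:*/8}
Op 6: register job_C */17 -> active={job_A:*/15, job_B:*/8, job_C:*/17}
Op 7: register job_B */14 -> active={job_A:*/15, job_B:*/14, job_C:*/17}
Op 8: register job_A */19 -> active={job_A:*/19, job_B:*/14, job_C:*/17}
Op 9: unregister job_A -> active={job_B:*/14, job_C:*/17}
Op 10: register job_A */13 -> active={job_A:*/13, job_B:*/14, job_C:*/17}
Op 11: register job_C */19 -> active={job_A:*/13, job_B:*/14, job_C:*/19}
  job_A: interval 13, next fire after T=60 is 65
  job_B: interval 14, next fire after T=60 is 70
  job_C: interval 19, next fire after T=60 is 76
Earliest = 65, winner (lex tiebreak) = job_A

Answer: job_A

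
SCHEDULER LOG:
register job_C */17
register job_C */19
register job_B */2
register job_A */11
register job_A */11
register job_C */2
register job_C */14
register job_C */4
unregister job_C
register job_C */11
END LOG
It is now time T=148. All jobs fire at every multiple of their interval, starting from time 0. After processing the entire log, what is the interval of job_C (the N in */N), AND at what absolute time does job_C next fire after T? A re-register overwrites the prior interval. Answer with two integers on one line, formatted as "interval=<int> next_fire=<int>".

Answer: interval=11 next_fire=154

Derivation:
Op 1: register job_C */17 -> active={job_C:*/17}
Op 2: register job_C */19 -> active={job_C:*/19}
Op 3: register job_B */2 -> active={job_B:*/2, job_C:*/19}
Op 4: register job_A */11 -> active={job_A:*/11, job_B:*/2, job_C:*/19}
Op 5: register job_A */11 -> active={job_A:*/11, job_B:*/2, job_C:*/19}
Op 6: register job_C */2 -> active={job_A:*/11, job_B:*/2, job_C:*/2}
Op 7: register job_C */14 -> active={job_A:*/11, job_B:*/2, job_C:*/14}
Op 8: register job_C */4 -> active={job_A:*/11, job_B:*/2, job_C:*/4}
Op 9: unregister job_C -> active={job_A:*/11, job_B:*/2}
Op 10: register job_C */11 -> active={job_A:*/11, job_B:*/2, job_C:*/11}
Final interval of job_C = 11
Next fire of job_C after T=148: (148//11+1)*11 = 154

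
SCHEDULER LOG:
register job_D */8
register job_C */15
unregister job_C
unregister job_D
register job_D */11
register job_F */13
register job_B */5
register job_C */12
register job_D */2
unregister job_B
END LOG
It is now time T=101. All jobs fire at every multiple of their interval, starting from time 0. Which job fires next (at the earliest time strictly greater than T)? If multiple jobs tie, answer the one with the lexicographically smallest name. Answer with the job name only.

Answer: job_D

Derivation:
Op 1: register job_D */8 -> active={job_D:*/8}
Op 2: register job_C */15 -> active={job_C:*/15, job_D:*/8}
Op 3: unregister job_C -> active={job_D:*/8}
Op 4: unregister job_D -> active={}
Op 5: register job_D */11 -> active={job_D:*/11}
Op 6: register job_F */13 -> active={job_D:*/11, job_F:*/13}
Op 7: register job_B */5 -> active={job_B:*/5, job_D:*/11, job_F:*/13}
Op 8: register job_C */12 -> active={job_B:*/5, job_C:*/12, job_D:*/11, job_F:*/13}
Op 9: register job_D */2 -> active={job_B:*/5, job_C:*/12, job_D:*/2, job_F:*/13}
Op 10: unregister job_B -> active={job_C:*/12, job_D:*/2, job_F:*/13}
  job_C: interval 12, next fire after T=101 is 108
  job_D: interval 2, next fire after T=101 is 102
  job_F: interval 13, next fire after T=101 is 104
Earliest = 102, winner (lex tiebreak) = job_D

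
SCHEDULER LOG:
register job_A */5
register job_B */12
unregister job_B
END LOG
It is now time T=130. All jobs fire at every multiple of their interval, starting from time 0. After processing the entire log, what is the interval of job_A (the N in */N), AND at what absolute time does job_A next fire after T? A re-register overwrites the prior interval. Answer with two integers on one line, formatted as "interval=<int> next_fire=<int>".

Answer: interval=5 next_fire=135

Derivation:
Op 1: register job_A */5 -> active={job_A:*/5}
Op 2: register job_B */12 -> active={job_A:*/5, job_B:*/12}
Op 3: unregister job_B -> active={job_A:*/5}
Final interval of job_A = 5
Next fire of job_A after T=130: (130//5+1)*5 = 135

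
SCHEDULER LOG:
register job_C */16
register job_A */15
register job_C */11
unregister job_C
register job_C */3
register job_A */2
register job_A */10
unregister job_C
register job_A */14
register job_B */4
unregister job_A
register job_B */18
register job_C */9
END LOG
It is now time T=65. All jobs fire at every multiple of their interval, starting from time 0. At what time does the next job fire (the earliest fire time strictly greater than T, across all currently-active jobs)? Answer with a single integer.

Answer: 72

Derivation:
Op 1: register job_C */16 -> active={job_C:*/16}
Op 2: register job_A */15 -> active={job_A:*/15, job_C:*/16}
Op 3: register job_C */11 -> active={job_A:*/15, job_C:*/11}
Op 4: unregister job_C -> active={job_A:*/15}
Op 5: register job_C */3 -> active={job_A:*/15, job_C:*/3}
Op 6: register job_A */2 -> active={job_A:*/2, job_C:*/3}
Op 7: register job_A */10 -> active={job_A:*/10, job_C:*/3}
Op 8: unregister job_C -> active={job_A:*/10}
Op 9: register job_A */14 -> active={job_A:*/14}
Op 10: register job_B */4 -> active={job_A:*/14, job_B:*/4}
Op 11: unregister job_A -> active={job_B:*/4}
Op 12: register job_B */18 -> active={job_B:*/18}
Op 13: register job_C */9 -> active={job_B:*/18, job_C:*/9}
  job_B: interval 18, next fire after T=65 is 72
  job_C: interval 9, next fire after T=65 is 72
Earliest fire time = 72 (job job_B)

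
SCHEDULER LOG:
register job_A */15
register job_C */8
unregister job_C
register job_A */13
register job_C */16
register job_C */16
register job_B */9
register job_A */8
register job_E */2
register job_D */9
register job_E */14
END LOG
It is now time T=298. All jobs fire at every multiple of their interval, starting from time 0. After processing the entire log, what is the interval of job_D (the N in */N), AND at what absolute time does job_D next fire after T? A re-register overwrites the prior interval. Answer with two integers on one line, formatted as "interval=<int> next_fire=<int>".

Answer: interval=9 next_fire=306

Derivation:
Op 1: register job_A */15 -> active={job_A:*/15}
Op 2: register job_C */8 -> active={job_A:*/15, job_C:*/8}
Op 3: unregister job_C -> active={job_A:*/15}
Op 4: register job_A */13 -> active={job_A:*/13}
Op 5: register job_C */16 -> active={job_A:*/13, job_C:*/16}
Op 6: register job_C */16 -> active={job_A:*/13, job_C:*/16}
Op 7: register job_B */9 -> active={job_A:*/13, job_B:*/9, job_C:*/16}
Op 8: register job_A */8 -> active={job_A:*/8, job_B:*/9, job_C:*/16}
Op 9: register job_E */2 -> active={job_A:*/8, job_B:*/9, job_C:*/16, job_E:*/2}
Op 10: register job_D */9 -> active={job_A:*/8, job_B:*/9, job_C:*/16, job_D:*/9, job_E:*/2}
Op 11: register job_E */14 -> active={job_A:*/8, job_B:*/9, job_C:*/16, job_D:*/9, job_E:*/14}
Final interval of job_D = 9
Next fire of job_D after T=298: (298//9+1)*9 = 306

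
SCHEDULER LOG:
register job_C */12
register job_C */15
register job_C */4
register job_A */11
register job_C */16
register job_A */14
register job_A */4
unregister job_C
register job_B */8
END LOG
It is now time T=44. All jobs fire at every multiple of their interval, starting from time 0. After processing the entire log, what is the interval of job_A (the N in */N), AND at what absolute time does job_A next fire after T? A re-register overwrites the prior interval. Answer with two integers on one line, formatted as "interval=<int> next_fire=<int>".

Answer: interval=4 next_fire=48

Derivation:
Op 1: register job_C */12 -> active={job_C:*/12}
Op 2: register job_C */15 -> active={job_C:*/15}
Op 3: register job_C */4 -> active={job_C:*/4}
Op 4: register job_A */11 -> active={job_A:*/11, job_C:*/4}
Op 5: register job_C */16 -> active={job_A:*/11, job_C:*/16}
Op 6: register job_A */14 -> active={job_A:*/14, job_C:*/16}
Op 7: register job_A */4 -> active={job_A:*/4, job_C:*/16}
Op 8: unregister job_C -> active={job_A:*/4}
Op 9: register job_B */8 -> active={job_A:*/4, job_B:*/8}
Final interval of job_A = 4
Next fire of job_A after T=44: (44//4+1)*4 = 48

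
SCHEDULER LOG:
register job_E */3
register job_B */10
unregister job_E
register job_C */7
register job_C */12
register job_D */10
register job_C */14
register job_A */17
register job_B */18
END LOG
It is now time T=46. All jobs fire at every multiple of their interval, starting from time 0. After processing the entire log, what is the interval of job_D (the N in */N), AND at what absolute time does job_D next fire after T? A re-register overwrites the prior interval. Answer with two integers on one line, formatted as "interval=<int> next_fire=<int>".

Op 1: register job_E */3 -> active={job_E:*/3}
Op 2: register job_B */10 -> active={job_B:*/10, job_E:*/3}
Op 3: unregister job_E -> active={job_B:*/10}
Op 4: register job_C */7 -> active={job_B:*/10, job_C:*/7}
Op 5: register job_C */12 -> active={job_B:*/10, job_C:*/12}
Op 6: register job_D */10 -> active={job_B:*/10, job_C:*/12, job_D:*/10}
Op 7: register job_C */14 -> active={job_B:*/10, job_C:*/14, job_D:*/10}
Op 8: register job_A */17 -> active={job_A:*/17, job_B:*/10, job_C:*/14, job_D:*/10}
Op 9: register job_B */18 -> active={job_A:*/17, job_B:*/18, job_C:*/14, job_D:*/10}
Final interval of job_D = 10
Next fire of job_D after T=46: (46//10+1)*10 = 50

Answer: interval=10 next_fire=50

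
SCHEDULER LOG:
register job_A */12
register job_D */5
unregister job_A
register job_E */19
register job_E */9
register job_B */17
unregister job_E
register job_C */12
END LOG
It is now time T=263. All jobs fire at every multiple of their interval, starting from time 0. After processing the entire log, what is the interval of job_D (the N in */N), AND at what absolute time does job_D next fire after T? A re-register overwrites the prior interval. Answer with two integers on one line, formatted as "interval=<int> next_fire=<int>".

Op 1: register job_A */12 -> active={job_A:*/12}
Op 2: register job_D */5 -> active={job_A:*/12, job_D:*/5}
Op 3: unregister job_A -> active={job_D:*/5}
Op 4: register job_E */19 -> active={job_D:*/5, job_E:*/19}
Op 5: register job_E */9 -> active={job_D:*/5, job_E:*/9}
Op 6: register job_B */17 -> active={job_B:*/17, job_D:*/5, job_E:*/9}
Op 7: unregister job_E -> active={job_B:*/17, job_D:*/5}
Op 8: register job_C */12 -> active={job_B:*/17, job_C:*/12, job_D:*/5}
Final interval of job_D = 5
Next fire of job_D after T=263: (263//5+1)*5 = 265

Answer: interval=5 next_fire=265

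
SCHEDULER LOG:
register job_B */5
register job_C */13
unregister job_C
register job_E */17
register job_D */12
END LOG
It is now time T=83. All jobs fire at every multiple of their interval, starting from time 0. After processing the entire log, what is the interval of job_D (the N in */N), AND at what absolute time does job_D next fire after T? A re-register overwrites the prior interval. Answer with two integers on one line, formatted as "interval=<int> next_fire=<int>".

Op 1: register job_B */5 -> active={job_B:*/5}
Op 2: register job_C */13 -> active={job_B:*/5, job_C:*/13}
Op 3: unregister job_C -> active={job_B:*/5}
Op 4: register job_E */17 -> active={job_B:*/5, job_E:*/17}
Op 5: register job_D */12 -> active={job_B:*/5, job_D:*/12, job_E:*/17}
Final interval of job_D = 12
Next fire of job_D after T=83: (83//12+1)*12 = 84

Answer: interval=12 next_fire=84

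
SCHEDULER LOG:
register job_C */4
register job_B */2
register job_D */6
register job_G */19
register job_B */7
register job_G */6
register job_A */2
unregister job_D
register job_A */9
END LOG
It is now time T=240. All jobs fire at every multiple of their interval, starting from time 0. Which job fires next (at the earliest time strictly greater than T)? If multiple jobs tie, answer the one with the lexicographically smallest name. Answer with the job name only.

Answer: job_A

Derivation:
Op 1: register job_C */4 -> active={job_C:*/4}
Op 2: register job_B */2 -> active={job_B:*/2, job_C:*/4}
Op 3: register job_D */6 -> active={job_B:*/2, job_C:*/4, job_D:*/6}
Op 4: register job_G */19 -> active={job_B:*/2, job_C:*/4, job_D:*/6, job_G:*/19}
Op 5: register job_B */7 -> active={job_B:*/7, job_C:*/4, job_D:*/6, job_G:*/19}
Op 6: register job_G */6 -> active={job_B:*/7, job_C:*/4, job_D:*/6, job_G:*/6}
Op 7: register job_A */2 -> active={job_A:*/2, job_B:*/7, job_C:*/4, job_D:*/6, job_G:*/6}
Op 8: unregister job_D -> active={job_A:*/2, job_B:*/7, job_C:*/4, job_G:*/6}
Op 9: register job_A */9 -> active={job_A:*/9, job_B:*/7, job_C:*/4, job_G:*/6}
  job_A: interval 9, next fire after T=240 is 243
  job_B: interval 7, next fire after T=240 is 245
  job_C: interval 4, next fire after T=240 is 244
  job_G: interval 6, next fire after T=240 is 246
Earliest = 243, winner (lex tiebreak) = job_A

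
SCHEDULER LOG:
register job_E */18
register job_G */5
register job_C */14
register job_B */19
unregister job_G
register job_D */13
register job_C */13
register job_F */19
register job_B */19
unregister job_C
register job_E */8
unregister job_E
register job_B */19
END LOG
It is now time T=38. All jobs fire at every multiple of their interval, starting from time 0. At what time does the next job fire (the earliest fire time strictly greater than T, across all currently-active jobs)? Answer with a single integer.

Answer: 39

Derivation:
Op 1: register job_E */18 -> active={job_E:*/18}
Op 2: register job_G */5 -> active={job_E:*/18, job_G:*/5}
Op 3: register job_C */14 -> active={job_C:*/14, job_E:*/18, job_G:*/5}
Op 4: register job_B */19 -> active={job_B:*/19, job_C:*/14, job_E:*/18, job_G:*/5}
Op 5: unregister job_G -> active={job_B:*/19, job_C:*/14, job_E:*/18}
Op 6: register job_D */13 -> active={job_B:*/19, job_C:*/14, job_D:*/13, job_E:*/18}
Op 7: register job_C */13 -> active={job_B:*/19, job_C:*/13, job_D:*/13, job_E:*/18}
Op 8: register job_F */19 -> active={job_B:*/19, job_C:*/13, job_D:*/13, job_E:*/18, job_F:*/19}
Op 9: register job_B */19 -> active={job_B:*/19, job_C:*/13, job_D:*/13, job_E:*/18, job_F:*/19}
Op 10: unregister job_C -> active={job_B:*/19, job_D:*/13, job_E:*/18, job_F:*/19}
Op 11: register job_E */8 -> active={job_B:*/19, job_D:*/13, job_E:*/8, job_F:*/19}
Op 12: unregister job_E -> active={job_B:*/19, job_D:*/13, job_F:*/19}
Op 13: register job_B */19 -> active={job_B:*/19, job_D:*/13, job_F:*/19}
  job_B: interval 19, next fire after T=38 is 57
  job_D: interval 13, next fire after T=38 is 39
  job_F: interval 19, next fire after T=38 is 57
Earliest fire time = 39 (job job_D)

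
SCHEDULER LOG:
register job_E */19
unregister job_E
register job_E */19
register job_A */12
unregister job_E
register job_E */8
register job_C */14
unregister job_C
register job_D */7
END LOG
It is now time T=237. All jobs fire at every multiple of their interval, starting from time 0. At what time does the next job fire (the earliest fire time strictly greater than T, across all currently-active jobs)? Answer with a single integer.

Answer: 238

Derivation:
Op 1: register job_E */19 -> active={job_E:*/19}
Op 2: unregister job_E -> active={}
Op 3: register job_E */19 -> active={job_E:*/19}
Op 4: register job_A */12 -> active={job_A:*/12, job_E:*/19}
Op 5: unregister job_E -> active={job_A:*/12}
Op 6: register job_E */8 -> active={job_A:*/12, job_E:*/8}
Op 7: register job_C */14 -> active={job_A:*/12, job_C:*/14, job_E:*/8}
Op 8: unregister job_C -> active={job_A:*/12, job_E:*/8}
Op 9: register job_D */7 -> active={job_A:*/12, job_D:*/7, job_E:*/8}
  job_A: interval 12, next fire after T=237 is 240
  job_D: interval 7, next fire after T=237 is 238
  job_E: interval 8, next fire after T=237 is 240
Earliest fire time = 238 (job job_D)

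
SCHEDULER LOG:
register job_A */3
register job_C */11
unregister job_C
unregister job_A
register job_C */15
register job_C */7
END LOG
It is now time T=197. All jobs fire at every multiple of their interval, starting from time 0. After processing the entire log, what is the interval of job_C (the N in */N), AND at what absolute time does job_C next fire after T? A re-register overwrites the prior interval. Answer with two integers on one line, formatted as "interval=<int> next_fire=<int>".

Answer: interval=7 next_fire=203

Derivation:
Op 1: register job_A */3 -> active={job_A:*/3}
Op 2: register job_C */11 -> active={job_A:*/3, job_C:*/11}
Op 3: unregister job_C -> active={job_A:*/3}
Op 4: unregister job_A -> active={}
Op 5: register job_C */15 -> active={job_C:*/15}
Op 6: register job_C */7 -> active={job_C:*/7}
Final interval of job_C = 7
Next fire of job_C after T=197: (197//7+1)*7 = 203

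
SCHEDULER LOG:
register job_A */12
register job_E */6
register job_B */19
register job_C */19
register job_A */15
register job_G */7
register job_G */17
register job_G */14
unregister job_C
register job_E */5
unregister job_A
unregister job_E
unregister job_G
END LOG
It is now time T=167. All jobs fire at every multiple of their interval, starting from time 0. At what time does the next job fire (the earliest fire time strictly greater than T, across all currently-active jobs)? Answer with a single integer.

Op 1: register job_A */12 -> active={job_A:*/12}
Op 2: register job_E */6 -> active={job_A:*/12, job_E:*/6}
Op 3: register job_B */19 -> active={job_A:*/12, job_B:*/19, job_E:*/6}
Op 4: register job_C */19 -> active={job_A:*/12, job_B:*/19, job_C:*/19, job_E:*/6}
Op 5: register job_A */15 -> active={job_A:*/15, job_B:*/19, job_C:*/19, job_E:*/6}
Op 6: register job_G */7 -> active={job_A:*/15, job_B:*/19, job_C:*/19, job_E:*/6, job_G:*/7}
Op 7: register job_G */17 -> active={job_A:*/15, job_B:*/19, job_C:*/19, job_E:*/6, job_G:*/17}
Op 8: register job_G */14 -> active={job_A:*/15, job_B:*/19, job_C:*/19, job_E:*/6, job_G:*/14}
Op 9: unregister job_C -> active={job_A:*/15, job_B:*/19, job_E:*/6, job_G:*/14}
Op 10: register job_E */5 -> active={job_A:*/15, job_B:*/19, job_E:*/5, job_G:*/14}
Op 11: unregister job_A -> active={job_B:*/19, job_E:*/5, job_G:*/14}
Op 12: unregister job_E -> active={job_B:*/19, job_G:*/14}
Op 13: unregister job_G -> active={job_B:*/19}
  job_B: interval 19, next fire after T=167 is 171
Earliest fire time = 171 (job job_B)

Answer: 171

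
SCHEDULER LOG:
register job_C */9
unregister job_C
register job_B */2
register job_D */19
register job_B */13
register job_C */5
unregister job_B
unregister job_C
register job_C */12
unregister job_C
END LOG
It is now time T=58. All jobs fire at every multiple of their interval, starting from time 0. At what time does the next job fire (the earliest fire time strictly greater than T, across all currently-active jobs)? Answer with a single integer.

Op 1: register job_C */9 -> active={job_C:*/9}
Op 2: unregister job_C -> active={}
Op 3: register job_B */2 -> active={job_B:*/2}
Op 4: register job_D */19 -> active={job_B:*/2, job_D:*/19}
Op 5: register job_B */13 -> active={job_B:*/13, job_D:*/19}
Op 6: register job_C */5 -> active={job_B:*/13, job_C:*/5, job_D:*/19}
Op 7: unregister job_B -> active={job_C:*/5, job_D:*/19}
Op 8: unregister job_C -> active={job_D:*/19}
Op 9: register job_C */12 -> active={job_C:*/12, job_D:*/19}
Op 10: unregister job_C -> active={job_D:*/19}
  job_D: interval 19, next fire after T=58 is 76
Earliest fire time = 76 (job job_D)

Answer: 76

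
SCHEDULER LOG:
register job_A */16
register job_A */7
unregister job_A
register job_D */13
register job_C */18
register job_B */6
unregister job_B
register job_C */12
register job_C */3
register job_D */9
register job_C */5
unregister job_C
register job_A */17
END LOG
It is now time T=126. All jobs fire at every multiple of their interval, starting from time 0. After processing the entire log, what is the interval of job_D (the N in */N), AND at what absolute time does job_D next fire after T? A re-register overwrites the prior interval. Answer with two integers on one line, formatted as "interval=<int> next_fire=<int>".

Answer: interval=9 next_fire=135

Derivation:
Op 1: register job_A */16 -> active={job_A:*/16}
Op 2: register job_A */7 -> active={job_A:*/7}
Op 3: unregister job_A -> active={}
Op 4: register job_D */13 -> active={job_D:*/13}
Op 5: register job_C */18 -> active={job_C:*/18, job_D:*/13}
Op 6: register job_B */6 -> active={job_B:*/6, job_C:*/18, job_D:*/13}
Op 7: unregister job_B -> active={job_C:*/18, job_D:*/13}
Op 8: register job_C */12 -> active={job_C:*/12, job_D:*/13}
Op 9: register job_C */3 -> active={job_C:*/3, job_D:*/13}
Op 10: register job_D */9 -> active={job_C:*/3, job_D:*/9}
Op 11: register job_C */5 -> active={job_C:*/5, job_D:*/9}
Op 12: unregister job_C -> active={job_D:*/9}
Op 13: register job_A */17 -> active={job_A:*/17, job_D:*/9}
Final interval of job_D = 9
Next fire of job_D after T=126: (126//9+1)*9 = 135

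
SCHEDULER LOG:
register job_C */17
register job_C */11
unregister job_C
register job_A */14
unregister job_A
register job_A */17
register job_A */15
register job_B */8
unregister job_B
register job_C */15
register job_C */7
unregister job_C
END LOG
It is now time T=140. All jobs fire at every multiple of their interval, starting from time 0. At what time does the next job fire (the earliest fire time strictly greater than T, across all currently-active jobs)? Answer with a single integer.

Op 1: register job_C */17 -> active={job_C:*/17}
Op 2: register job_C */11 -> active={job_C:*/11}
Op 3: unregister job_C -> active={}
Op 4: register job_A */14 -> active={job_A:*/14}
Op 5: unregister job_A -> active={}
Op 6: register job_A */17 -> active={job_A:*/17}
Op 7: register job_A */15 -> active={job_A:*/15}
Op 8: register job_B */8 -> active={job_A:*/15, job_B:*/8}
Op 9: unregister job_B -> active={job_A:*/15}
Op 10: register job_C */15 -> active={job_A:*/15, job_C:*/15}
Op 11: register job_C */7 -> active={job_A:*/15, job_C:*/7}
Op 12: unregister job_C -> active={job_A:*/15}
  job_A: interval 15, next fire after T=140 is 150
Earliest fire time = 150 (job job_A)

Answer: 150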